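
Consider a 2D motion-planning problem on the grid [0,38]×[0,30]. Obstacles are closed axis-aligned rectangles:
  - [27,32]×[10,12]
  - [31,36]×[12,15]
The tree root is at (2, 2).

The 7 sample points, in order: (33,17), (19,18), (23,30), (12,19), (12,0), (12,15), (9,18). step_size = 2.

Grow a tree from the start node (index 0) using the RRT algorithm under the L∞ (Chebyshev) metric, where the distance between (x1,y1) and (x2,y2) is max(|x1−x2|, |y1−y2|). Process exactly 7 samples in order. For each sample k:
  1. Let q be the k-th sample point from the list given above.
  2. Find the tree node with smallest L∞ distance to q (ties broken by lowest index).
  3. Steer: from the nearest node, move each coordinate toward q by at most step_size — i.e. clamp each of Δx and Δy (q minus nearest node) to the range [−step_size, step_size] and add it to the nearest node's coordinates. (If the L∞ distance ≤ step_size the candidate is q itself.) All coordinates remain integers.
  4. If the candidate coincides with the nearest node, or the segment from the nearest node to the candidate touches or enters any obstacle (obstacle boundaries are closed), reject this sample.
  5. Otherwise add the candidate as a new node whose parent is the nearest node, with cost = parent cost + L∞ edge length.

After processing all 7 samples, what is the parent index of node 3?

1. q=(33,17) nearest=0 d=31 new=(4,4) → add node 1 parent=0 cost=2
2. q=(19,18) nearest=1 d=15 new=(6,6) → add node 2 parent=1 cost=4
3. q=(23,30) nearest=2 d=24 new=(8,8) → add node 3 parent=2 cost=6
4. q=(12,19) nearest=3 d=11 new=(10,10) → add node 4 parent=3 cost=8
5. q=(12,0) nearest=2 d=6 new=(8,4) → add node 5 parent=2 cost=6
6. q=(12,15) nearest=4 d=5 new=(12,12) → add node 6 parent=4 cost=10
7. q=(9,18) nearest=6 d=6 new=(10,14) → add node 7 parent=6 cost=12

Parent of node 3: 2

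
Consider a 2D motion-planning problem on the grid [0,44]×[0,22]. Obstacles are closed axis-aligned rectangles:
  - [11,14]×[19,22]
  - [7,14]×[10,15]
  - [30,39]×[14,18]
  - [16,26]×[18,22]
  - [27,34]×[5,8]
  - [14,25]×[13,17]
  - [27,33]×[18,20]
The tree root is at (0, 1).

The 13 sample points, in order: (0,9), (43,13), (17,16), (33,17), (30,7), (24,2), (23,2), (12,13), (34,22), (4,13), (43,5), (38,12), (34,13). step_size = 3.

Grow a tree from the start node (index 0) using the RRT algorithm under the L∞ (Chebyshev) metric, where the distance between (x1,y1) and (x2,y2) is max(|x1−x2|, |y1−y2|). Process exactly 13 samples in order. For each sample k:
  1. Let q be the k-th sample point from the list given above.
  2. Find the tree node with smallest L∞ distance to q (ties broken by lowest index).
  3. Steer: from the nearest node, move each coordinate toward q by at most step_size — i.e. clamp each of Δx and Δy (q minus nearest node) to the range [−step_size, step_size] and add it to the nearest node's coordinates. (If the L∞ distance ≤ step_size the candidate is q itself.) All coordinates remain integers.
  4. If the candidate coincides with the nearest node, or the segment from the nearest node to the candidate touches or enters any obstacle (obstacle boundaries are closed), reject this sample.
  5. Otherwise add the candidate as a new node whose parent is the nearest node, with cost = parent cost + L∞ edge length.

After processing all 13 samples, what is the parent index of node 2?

1. q=(0,9) nearest=0 d=8 new=(0,4) → add node 1 parent=0 cost=3
2. q=(43,13) nearest=0 d=43 new=(3,4) → add node 2 parent=0 cost=3
3. q=(17,16) nearest=2 d=14 new=(6,7) → add node 3 parent=2 cost=6
4. q=(33,17) nearest=3 d=27 new=(9,10) → blocked by [7,14]×[10,15], reject
5. q=(30,7) nearest=3 d=24 new=(9,7) → add node 4 parent=3 cost=9
6. q=(24,2) nearest=4 d=15 new=(12,4) → add node 5 parent=4 cost=12
7. q=(23,2) nearest=5 d=11 new=(15,2) → add node 6 parent=5 cost=15
8. q=(12,13) nearest=3 d=6 new=(9,10) → blocked by [7,14]×[10,15], reject
9. q=(34,22) nearest=6 d=20 new=(18,5) → add node 7 parent=6 cost=18
10. q=(4,13) nearest=3 d=6 new=(4,10) → add node 8 parent=3 cost=9
11. q=(43,5) nearest=7 d=25 new=(21,5) → add node 9 parent=7 cost=21
12. q=(38,12) nearest=9 d=17 new=(24,8) → add node 10 parent=9 cost=24
13. q=(34,13) nearest=10 d=10 new=(27,11) → add node 11 parent=10 cost=27

Parent of node 2: 0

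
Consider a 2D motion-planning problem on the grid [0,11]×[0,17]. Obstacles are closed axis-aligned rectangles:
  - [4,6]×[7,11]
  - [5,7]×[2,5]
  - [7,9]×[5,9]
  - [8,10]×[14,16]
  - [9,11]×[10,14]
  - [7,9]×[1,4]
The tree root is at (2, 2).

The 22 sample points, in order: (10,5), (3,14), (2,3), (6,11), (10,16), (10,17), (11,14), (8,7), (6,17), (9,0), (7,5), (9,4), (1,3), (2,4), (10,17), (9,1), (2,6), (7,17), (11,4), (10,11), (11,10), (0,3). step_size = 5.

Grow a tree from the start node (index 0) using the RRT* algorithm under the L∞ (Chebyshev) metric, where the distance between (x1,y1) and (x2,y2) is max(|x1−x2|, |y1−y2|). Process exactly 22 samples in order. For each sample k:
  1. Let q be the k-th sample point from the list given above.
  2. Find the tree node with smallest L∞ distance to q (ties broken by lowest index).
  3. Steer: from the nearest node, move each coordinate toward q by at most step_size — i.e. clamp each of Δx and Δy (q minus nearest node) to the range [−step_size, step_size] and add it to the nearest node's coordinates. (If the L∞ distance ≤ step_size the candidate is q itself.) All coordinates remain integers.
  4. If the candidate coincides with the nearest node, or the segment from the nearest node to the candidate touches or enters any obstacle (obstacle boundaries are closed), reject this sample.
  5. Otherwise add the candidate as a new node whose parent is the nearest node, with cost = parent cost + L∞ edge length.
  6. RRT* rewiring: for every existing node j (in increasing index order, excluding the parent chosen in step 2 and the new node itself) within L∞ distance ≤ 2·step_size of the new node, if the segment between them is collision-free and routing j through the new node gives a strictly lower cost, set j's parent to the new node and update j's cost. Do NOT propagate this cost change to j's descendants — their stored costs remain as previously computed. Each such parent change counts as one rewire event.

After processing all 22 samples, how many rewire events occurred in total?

1. q=(10,5) nearest=0 d=8 new=(7,5) → blocked by [5,7]×[2,5], reject
2. q=(3,14) nearest=0 d=12 new=(3,7) → add node 1 parent=0 cost=5
3. q=(2,3) nearest=0 d=1 new=(2,3) → add node 2 parent=0 cost=1
4. q=(6,11) nearest=1 d=4 new=(6,11) → blocked by [4,6]×[7,11], reject
5. q=(10,16) nearest=1 d=9 new=(8,12) → blocked by [4,6]×[7,11], reject
6. q=(10,17) nearest=1 d=10 new=(8,12) → blocked by [4,6]×[7,11], reject
7. q=(11,14) nearest=1 d=8 new=(8,12) → blocked by [4,6]×[7,11], reject
8. q=(8,7) nearest=1 d=5 new=(8,7) → blocked by [4,6]×[7,11], reject
9. q=(6,17) nearest=1 d=10 new=(6,12) → blocked by [4,6]×[7,11], reject
10. q=(9,0) nearest=0 d=7 new=(7,0) → add node 3 parent=0 cost=5
11. q=(7,5) nearest=1 d=4 new=(7,5) → blocked by [5,7]×[2,5], reject
12. q=(9,4) nearest=3 d=4 new=(9,4) → blocked by [7,9]×[1,4], reject
13. q=(1,3) nearest=0 d=1 new=(1,3) → add node 4 parent=0 cost=1
14. q=(2,4) nearest=2 d=1 new=(2,4) → add node 5 parent=2 cost=2
15. q=(10,17) nearest=1 d=10 new=(8,12) → blocked by [4,6]×[7,11], reject
16. q=(9,1) nearest=3 d=2 new=(9,1) → blocked by [7,9]×[1,4], reject
17. q=(2,6) nearest=1 d=1 new=(2,6) → add node 6 parent=1 cost=6
18. q=(7,17) nearest=1 d=10 new=(7,12) → blocked by [4,6]×[7,11], reject
19. q=(11,4) nearest=3 d=4 new=(11,4) → blocked by [7,9]×[1,4], reject
20. q=(10,11) nearest=1 d=7 new=(8,11) → blocked by [4,6]×[7,11], reject
21. q=(11,10) nearest=1 d=8 new=(8,10) → blocked by [4,6]×[7,11], reject
22. q=(0,3) nearest=4 d=1 new=(0,3) → add node 7 parent=4 cost=2; rewire 6→7 (5<6)

Rewire events: 1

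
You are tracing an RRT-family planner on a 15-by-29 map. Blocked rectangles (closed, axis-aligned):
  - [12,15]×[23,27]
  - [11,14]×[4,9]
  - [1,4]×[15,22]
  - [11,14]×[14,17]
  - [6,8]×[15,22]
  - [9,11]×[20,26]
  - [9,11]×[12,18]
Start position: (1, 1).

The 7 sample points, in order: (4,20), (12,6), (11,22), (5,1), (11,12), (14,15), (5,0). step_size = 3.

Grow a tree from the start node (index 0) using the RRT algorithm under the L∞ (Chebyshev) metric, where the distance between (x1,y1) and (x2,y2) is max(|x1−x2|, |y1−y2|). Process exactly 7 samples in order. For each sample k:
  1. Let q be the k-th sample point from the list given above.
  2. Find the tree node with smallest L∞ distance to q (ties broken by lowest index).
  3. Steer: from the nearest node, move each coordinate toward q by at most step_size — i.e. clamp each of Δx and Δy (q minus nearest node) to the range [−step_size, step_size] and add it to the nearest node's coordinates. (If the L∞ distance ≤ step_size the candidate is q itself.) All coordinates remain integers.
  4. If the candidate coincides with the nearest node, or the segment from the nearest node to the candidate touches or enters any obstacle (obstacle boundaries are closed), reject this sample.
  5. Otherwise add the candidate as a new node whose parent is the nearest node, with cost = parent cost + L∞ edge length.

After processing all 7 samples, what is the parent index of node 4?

Parent of node 4: 1

1. q=(4,20) nearest=0 d=19 new=(4,4) → add node 1 parent=0 cost=3
2. q=(12,6) nearest=1 d=8 new=(7,6) → add node 2 parent=1 cost=6
3. q=(11,22) nearest=2 d=16 new=(10,9) → add node 3 parent=2 cost=9
4. q=(5,1) nearest=1 d=3 new=(5,1) → add node 4 parent=1 cost=6
5. q=(11,12) nearest=3 d=3 new=(11,12) → blocked by [9,11]×[12,18], reject
6. q=(14,15) nearest=3 d=6 new=(13,12) → add node 5 parent=3 cost=12
7. q=(5,0) nearest=4 d=1 new=(5,0) → add node 6 parent=4 cost=7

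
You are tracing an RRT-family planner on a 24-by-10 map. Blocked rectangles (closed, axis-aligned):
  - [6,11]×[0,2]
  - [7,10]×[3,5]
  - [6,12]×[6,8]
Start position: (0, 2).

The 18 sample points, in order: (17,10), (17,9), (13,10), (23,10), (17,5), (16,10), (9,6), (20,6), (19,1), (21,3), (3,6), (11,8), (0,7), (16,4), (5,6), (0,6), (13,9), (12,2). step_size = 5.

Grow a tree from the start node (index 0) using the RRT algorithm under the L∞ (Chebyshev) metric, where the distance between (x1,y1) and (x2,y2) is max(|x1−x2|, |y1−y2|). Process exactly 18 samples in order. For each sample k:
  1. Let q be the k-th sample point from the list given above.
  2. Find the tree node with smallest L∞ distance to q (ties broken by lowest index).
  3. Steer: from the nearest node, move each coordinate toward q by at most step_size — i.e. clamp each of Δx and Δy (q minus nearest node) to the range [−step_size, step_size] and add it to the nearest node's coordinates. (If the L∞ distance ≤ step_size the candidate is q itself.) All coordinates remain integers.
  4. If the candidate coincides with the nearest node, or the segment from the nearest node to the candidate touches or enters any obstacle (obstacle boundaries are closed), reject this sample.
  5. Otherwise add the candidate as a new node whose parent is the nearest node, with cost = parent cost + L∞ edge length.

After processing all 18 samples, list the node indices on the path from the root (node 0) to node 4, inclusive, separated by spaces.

1. q=(17,10) nearest=0 d=17 new=(5,7) → add node 1 parent=0 cost=5
2. q=(17,9) nearest=1 d=12 new=(10,9) → blocked by [6,12]×[6,8], reject
3. q=(13,10) nearest=1 d=8 new=(10,10) → blocked by [6,12]×[6,8], reject
4. q=(23,10) nearest=1 d=18 new=(10,10) → blocked by [6,12]×[6,8], reject
5. q=(17,5) nearest=1 d=12 new=(10,5) → blocked by [7,10]×[3,5], reject
6. q=(16,10) nearest=1 d=11 new=(10,10) → blocked by [6,12]×[6,8], reject
7. q=(9,6) nearest=1 d=4 new=(9,6) → blocked by [6,12]×[6,8], reject
8. q=(20,6) nearest=1 d=15 new=(10,6) → blocked by [6,12]×[6,8], reject
9. q=(19,1) nearest=1 d=14 new=(10,2) → blocked by [6,11]×[0,2], reject
10. q=(21,3) nearest=1 d=16 new=(10,3) → blocked by [7,10]×[3,5], reject
11. q=(3,6) nearest=1 d=2 new=(3,6) → add node 2 parent=1 cost=7
12. q=(11,8) nearest=1 d=6 new=(10,8) → blocked by [6,12]×[6,8], reject
13. q=(0,7) nearest=2 d=3 new=(0,7) → add node 3 parent=2 cost=10
14. q=(16,4) nearest=1 d=11 new=(10,4) → blocked by [7,10]×[3,5], reject
15. q=(5,6) nearest=1 d=1 new=(5,6) → add node 4 parent=1 cost=6
16. q=(0,6) nearest=3 d=1 new=(0,6) → add node 5 parent=3 cost=11
17. q=(13,9) nearest=1 d=8 new=(10,9) → blocked by [6,12]×[6,8], reject
18. q=(12,2) nearest=1 d=7 new=(10,2) → blocked by [6,11]×[0,2], reject

Path: 0 1 4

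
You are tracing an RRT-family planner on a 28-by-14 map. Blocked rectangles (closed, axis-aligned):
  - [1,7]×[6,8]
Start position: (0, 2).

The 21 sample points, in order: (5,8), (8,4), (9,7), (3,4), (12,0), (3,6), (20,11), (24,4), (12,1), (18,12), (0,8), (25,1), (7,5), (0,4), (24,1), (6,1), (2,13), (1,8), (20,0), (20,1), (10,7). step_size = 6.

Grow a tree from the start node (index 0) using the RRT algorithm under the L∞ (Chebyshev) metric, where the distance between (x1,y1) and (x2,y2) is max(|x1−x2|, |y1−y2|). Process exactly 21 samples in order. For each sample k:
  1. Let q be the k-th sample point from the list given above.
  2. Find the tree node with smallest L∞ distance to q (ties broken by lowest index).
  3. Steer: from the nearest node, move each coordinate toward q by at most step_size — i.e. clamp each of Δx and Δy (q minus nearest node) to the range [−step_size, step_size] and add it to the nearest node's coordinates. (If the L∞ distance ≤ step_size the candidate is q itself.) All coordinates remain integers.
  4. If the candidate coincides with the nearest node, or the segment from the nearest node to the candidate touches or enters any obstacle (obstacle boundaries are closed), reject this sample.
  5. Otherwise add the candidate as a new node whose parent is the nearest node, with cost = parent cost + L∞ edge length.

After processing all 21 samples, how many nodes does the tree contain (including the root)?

Node count: 18

1. q=(5,8) nearest=0 d=6 new=(5,8) → blocked by [1,7]×[6,8], reject
2. q=(8,4) nearest=0 d=8 new=(6,4) → add node 1 parent=0 cost=6
3. q=(9,7) nearest=1 d=3 new=(9,7) → add node 2 parent=1 cost=9
4. q=(3,4) nearest=0 d=3 new=(3,4) → add node 3 parent=0 cost=3
5. q=(12,0) nearest=1 d=6 new=(12,0) → add node 4 parent=1 cost=12
6. q=(3,6) nearest=3 d=2 new=(3,6) → blocked by [1,7]×[6,8], reject
7. q=(20,11) nearest=2 d=11 new=(15,11) → add node 5 parent=2 cost=15
8. q=(24,4) nearest=5 d=9 new=(21,5) → add node 6 parent=5 cost=21
9. q=(12,1) nearest=4 d=1 new=(12,1) → add node 7 parent=4 cost=13
10. q=(18,12) nearest=5 d=3 new=(18,12) → add node 8 parent=5 cost=18
11. q=(0,8) nearest=3 d=4 new=(0,8) → blocked by [1,7]×[6,8], reject
12. q=(25,1) nearest=6 d=4 new=(25,1) → add node 9 parent=6 cost=25
13. q=(7,5) nearest=1 d=1 new=(7,5) → add node 10 parent=1 cost=7
14. q=(0,4) nearest=0 d=2 new=(0,4) → add node 11 parent=0 cost=2
15. q=(24,1) nearest=9 d=1 new=(24,1) → add node 12 parent=9 cost=26
16. q=(6,1) nearest=1 d=3 new=(6,1) → add node 13 parent=1 cost=9
17. q=(2,13) nearest=2 d=7 new=(3,13) → add node 14 parent=2 cost=15
18. q=(1,8) nearest=3 d=4 new=(1,8) → blocked by [1,7]×[6,8], reject
19. q=(20,0) nearest=12 d=4 new=(20,0) → add node 15 parent=12 cost=30
20. q=(20,1) nearest=15 d=1 new=(20,1) → add node 16 parent=15 cost=31
21. q=(10,7) nearest=2 d=1 new=(10,7) → add node 17 parent=2 cost=10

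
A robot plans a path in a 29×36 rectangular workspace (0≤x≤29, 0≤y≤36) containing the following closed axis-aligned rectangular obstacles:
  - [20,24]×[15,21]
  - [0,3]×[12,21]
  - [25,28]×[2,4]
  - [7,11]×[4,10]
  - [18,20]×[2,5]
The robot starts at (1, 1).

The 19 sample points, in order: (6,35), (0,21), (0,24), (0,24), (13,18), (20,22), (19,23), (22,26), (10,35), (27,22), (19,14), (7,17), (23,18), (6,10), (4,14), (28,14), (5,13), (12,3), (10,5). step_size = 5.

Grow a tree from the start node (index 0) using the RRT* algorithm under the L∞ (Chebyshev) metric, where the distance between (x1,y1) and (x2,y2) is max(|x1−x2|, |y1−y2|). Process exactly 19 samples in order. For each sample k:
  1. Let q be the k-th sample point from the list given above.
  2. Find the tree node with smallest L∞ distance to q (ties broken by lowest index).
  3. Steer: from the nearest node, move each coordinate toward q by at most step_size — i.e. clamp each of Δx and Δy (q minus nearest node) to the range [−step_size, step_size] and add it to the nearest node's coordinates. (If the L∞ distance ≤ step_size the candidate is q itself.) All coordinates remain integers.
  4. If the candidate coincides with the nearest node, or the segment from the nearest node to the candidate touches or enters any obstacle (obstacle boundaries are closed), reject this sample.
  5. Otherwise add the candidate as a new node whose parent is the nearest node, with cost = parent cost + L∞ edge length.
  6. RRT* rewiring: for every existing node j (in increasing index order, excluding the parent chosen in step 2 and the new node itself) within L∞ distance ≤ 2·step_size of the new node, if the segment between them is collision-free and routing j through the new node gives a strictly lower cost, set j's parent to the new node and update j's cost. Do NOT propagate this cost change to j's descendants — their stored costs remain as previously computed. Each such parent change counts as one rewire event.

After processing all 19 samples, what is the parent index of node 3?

1. q=(6,35) nearest=0 d=34 new=(6,6) → add node 1 parent=0 cost=5
2. q=(0,21) nearest=1 d=15 new=(1,11) → add node 2 parent=1 cost=10
3. q=(0,24) nearest=2 d=13 new=(0,16) → blocked by [0,3]×[12,21], reject
4. q=(0,24) nearest=2 d=13 new=(0,16) → blocked by [0,3]×[12,21], reject
5. q=(13,18) nearest=1 d=12 new=(11,11) → blocked by [7,11]×[4,10], reject
6. q=(20,22) nearest=1 d=16 new=(11,11) → blocked by [7,11]×[4,10], reject
7. q=(19,23) nearest=1 d=17 new=(11,11) → blocked by [7,11]×[4,10], reject
8. q=(22,26) nearest=1 d=20 new=(11,11) → blocked by [7,11]×[4,10], reject
9. q=(10,35) nearest=2 d=24 new=(6,16) → blocked by [0,3]×[12,21], reject
10. q=(27,22) nearest=1 d=21 new=(11,11) → blocked by [7,11]×[4,10], reject
11. q=(19,14) nearest=1 d=13 new=(11,11) → blocked by [7,11]×[4,10], reject
12. q=(7,17) nearest=2 d=6 new=(6,16) → blocked by [0,3]×[12,21], reject
13. q=(23,18) nearest=1 d=17 new=(11,11) → blocked by [7,11]×[4,10], reject
14. q=(6,10) nearest=1 d=4 new=(6,10) → add node 3 parent=1 cost=9
15. q=(4,14) nearest=2 d=3 new=(4,14) → blocked by [0,3]×[12,21], reject
16. q=(28,14) nearest=1 d=22 new=(11,11) → blocked by [7,11]×[4,10], reject
17. q=(5,13) nearest=3 d=3 new=(5,13) → add node 4 parent=3 cost=12
18. q=(12,3) nearest=1 d=6 new=(11,3) → blocked by [7,11]×[4,10], reject
19. q=(10,5) nearest=1 d=4 new=(10,5) → blocked by [7,11]×[4,10], reject

Parent of node 3: 1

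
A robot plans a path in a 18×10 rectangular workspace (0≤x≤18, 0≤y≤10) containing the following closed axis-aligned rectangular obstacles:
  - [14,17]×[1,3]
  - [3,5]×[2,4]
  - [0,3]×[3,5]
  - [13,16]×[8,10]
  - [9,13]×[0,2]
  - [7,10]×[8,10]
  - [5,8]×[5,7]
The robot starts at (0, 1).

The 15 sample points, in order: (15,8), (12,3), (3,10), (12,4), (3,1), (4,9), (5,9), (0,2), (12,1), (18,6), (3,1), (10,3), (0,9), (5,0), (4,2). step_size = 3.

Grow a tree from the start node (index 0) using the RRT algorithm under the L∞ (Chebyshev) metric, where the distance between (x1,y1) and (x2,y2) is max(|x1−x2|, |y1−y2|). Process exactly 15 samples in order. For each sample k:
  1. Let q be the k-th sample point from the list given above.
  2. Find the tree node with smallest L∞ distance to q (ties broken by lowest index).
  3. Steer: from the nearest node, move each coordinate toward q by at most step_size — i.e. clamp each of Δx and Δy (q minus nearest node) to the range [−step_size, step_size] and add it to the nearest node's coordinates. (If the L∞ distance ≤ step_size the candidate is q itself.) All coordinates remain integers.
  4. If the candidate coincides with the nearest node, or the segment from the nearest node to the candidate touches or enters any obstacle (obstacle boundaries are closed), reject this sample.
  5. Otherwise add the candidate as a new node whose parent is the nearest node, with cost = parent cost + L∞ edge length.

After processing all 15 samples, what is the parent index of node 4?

Parent of node 4: 3

1. q=(15,8) nearest=0 d=15 new=(3,4) → blocked by [3,5]×[2,4], reject
2. q=(12,3) nearest=0 d=12 new=(3,3) → blocked by [3,5]×[2,4], reject
3. q=(3,10) nearest=0 d=9 new=(3,4) → blocked by [3,5]×[2,4], reject
4. q=(12,4) nearest=0 d=12 new=(3,4) → blocked by [3,5]×[2,4], reject
5. q=(3,1) nearest=0 d=3 new=(3,1) → add node 1 parent=0 cost=3
6. q=(4,9) nearest=0 d=8 new=(3,4) → blocked by [3,5]×[2,4], reject
7. q=(5,9) nearest=0 d=8 new=(3,4) → blocked by [3,5]×[2,4], reject
8. q=(0,2) nearest=0 d=1 new=(0,2) → add node 2 parent=0 cost=1
9. q=(12,1) nearest=1 d=9 new=(6,1) → add node 3 parent=1 cost=6
10. q=(18,6) nearest=3 d=12 new=(9,4) → add node 4 parent=3 cost=9
11. q=(3,1) nearest=1 d=0 → coincident, reject
12. q=(10,3) nearest=4 d=1 new=(10,3) → add node 5 parent=4 cost=10
13. q=(0,9) nearest=2 d=7 new=(0,5) → blocked by [0,3]×[3,5], reject
14. q=(5,0) nearest=3 d=1 new=(5,0) → add node 6 parent=3 cost=7
15. q=(4,2) nearest=1 d=1 new=(4,2) → blocked by [3,5]×[2,4], reject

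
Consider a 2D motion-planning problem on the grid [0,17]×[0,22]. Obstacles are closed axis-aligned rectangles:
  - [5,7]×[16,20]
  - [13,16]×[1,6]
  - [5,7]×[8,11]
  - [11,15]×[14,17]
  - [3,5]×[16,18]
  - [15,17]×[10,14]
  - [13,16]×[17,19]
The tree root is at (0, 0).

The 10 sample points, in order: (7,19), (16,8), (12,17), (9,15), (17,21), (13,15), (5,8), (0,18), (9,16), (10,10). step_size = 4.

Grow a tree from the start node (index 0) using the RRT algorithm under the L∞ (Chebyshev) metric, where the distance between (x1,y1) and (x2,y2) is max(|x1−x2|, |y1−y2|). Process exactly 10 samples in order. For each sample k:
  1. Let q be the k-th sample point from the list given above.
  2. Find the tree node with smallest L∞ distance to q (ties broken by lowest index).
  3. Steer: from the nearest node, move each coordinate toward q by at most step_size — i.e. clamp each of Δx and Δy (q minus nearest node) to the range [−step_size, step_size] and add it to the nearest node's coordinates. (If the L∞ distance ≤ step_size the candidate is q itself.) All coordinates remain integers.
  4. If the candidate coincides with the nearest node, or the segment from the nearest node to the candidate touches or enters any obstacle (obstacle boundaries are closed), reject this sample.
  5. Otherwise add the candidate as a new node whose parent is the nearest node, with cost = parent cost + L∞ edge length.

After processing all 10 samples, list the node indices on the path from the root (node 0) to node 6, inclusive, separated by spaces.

Path: 0 1 2 6

1. q=(7,19) nearest=0 d=19 new=(4,4) → add node 1 parent=0 cost=4
2. q=(16,8) nearest=1 d=12 new=(8,8) → add node 2 parent=1 cost=8
3. q=(12,17) nearest=2 d=9 new=(12,12) → add node 3 parent=2 cost=12
4. q=(9,15) nearest=3 d=3 new=(9,15) → add node 4 parent=3 cost=15
5. q=(17,21) nearest=4 d=8 new=(13,19) → blocked by [11,15]×[14,17], reject
6. q=(13,15) nearest=3 d=3 new=(13,15) → blocked by [11,15]×[14,17], reject
7. q=(5,8) nearest=2 d=3 new=(5,8) → blocked by [5,7]×[8,11], reject
8. q=(0,18) nearest=4 d=9 new=(5,18) → blocked by [5,7]×[16,20], reject
9. q=(9,16) nearest=4 d=1 new=(9,16) → add node 5 parent=4 cost=16
10. q=(10,10) nearest=2 d=2 new=(10,10) → add node 6 parent=2 cost=10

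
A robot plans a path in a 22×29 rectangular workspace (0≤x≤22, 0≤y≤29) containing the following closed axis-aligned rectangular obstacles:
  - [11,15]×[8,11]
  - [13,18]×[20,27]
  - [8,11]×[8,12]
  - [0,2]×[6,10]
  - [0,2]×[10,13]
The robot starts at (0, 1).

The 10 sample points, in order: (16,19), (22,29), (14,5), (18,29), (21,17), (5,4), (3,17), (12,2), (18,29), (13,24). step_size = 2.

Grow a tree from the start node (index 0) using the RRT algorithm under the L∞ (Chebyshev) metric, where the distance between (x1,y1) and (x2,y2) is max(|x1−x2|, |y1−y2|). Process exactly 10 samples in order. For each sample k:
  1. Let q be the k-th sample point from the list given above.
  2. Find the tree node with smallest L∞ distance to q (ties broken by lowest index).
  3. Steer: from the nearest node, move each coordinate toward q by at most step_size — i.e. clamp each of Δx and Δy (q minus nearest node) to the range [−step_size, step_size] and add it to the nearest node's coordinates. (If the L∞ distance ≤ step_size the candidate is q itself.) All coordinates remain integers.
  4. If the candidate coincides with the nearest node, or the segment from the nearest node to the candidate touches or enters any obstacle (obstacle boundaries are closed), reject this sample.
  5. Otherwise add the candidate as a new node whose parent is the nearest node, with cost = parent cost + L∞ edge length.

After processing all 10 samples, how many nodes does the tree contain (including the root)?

1. q=(16,19) nearest=0 d=18 new=(2,3) → add node 1 parent=0 cost=2
2. q=(22,29) nearest=1 d=26 new=(4,5) → add node 2 parent=1 cost=4
3. q=(14,5) nearest=2 d=10 new=(6,5) → add node 3 parent=2 cost=6
4. q=(18,29) nearest=2 d=24 new=(6,7) → add node 4 parent=2 cost=6
5. q=(21,17) nearest=3 d=15 new=(8,7) → add node 5 parent=3 cost=8
6. q=(5,4) nearest=2 d=1 new=(5,4) → add node 6 parent=2 cost=5
7. q=(3,17) nearest=4 d=10 new=(4,9) → add node 7 parent=4 cost=8
8. q=(12,2) nearest=5 d=5 new=(10,5) → add node 8 parent=5 cost=10
9. q=(18,29) nearest=7 d=20 new=(6,11) → add node 9 parent=7 cost=10
10. q=(13,24) nearest=9 d=13 new=(8,13) → add node 10 parent=9 cost=12

Node count: 11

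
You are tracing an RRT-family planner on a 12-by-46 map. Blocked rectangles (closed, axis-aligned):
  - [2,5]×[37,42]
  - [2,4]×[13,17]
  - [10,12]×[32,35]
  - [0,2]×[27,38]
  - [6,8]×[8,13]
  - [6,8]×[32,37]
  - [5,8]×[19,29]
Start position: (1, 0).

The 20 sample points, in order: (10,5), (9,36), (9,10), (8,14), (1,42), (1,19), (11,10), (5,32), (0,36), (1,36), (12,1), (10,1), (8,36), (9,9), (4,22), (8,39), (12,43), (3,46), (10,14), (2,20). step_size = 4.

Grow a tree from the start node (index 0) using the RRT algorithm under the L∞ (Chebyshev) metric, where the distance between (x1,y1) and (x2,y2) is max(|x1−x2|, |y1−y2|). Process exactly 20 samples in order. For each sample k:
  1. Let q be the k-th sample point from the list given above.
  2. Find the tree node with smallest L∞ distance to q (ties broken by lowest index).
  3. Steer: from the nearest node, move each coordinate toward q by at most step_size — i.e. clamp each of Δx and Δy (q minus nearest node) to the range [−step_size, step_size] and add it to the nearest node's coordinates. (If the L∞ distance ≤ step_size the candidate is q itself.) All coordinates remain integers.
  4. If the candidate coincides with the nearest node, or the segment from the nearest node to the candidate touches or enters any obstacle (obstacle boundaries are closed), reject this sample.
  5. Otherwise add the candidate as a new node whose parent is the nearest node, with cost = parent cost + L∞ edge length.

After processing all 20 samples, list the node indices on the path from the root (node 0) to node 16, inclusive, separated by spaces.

Path: 0 1 2 3 4 5 6 16

1. q=(10,5) nearest=0 d=9 new=(5,4) → add node 1 parent=0 cost=4
2. q=(9,36) nearest=1 d=32 new=(9,8) → add node 2 parent=1 cost=8
3. q=(9,10) nearest=2 d=2 new=(9,10) → add node 3 parent=2 cost=10
4. q=(8,14) nearest=3 d=4 new=(8,14) → add node 4 parent=3 cost=14
5. q=(1,42) nearest=4 d=28 new=(4,18) → add node 5 parent=4 cost=18
6. q=(1,19) nearest=5 d=3 new=(1,19) → add node 6 parent=5 cost=21
7. q=(11,10) nearest=2 d=2 new=(11,10) → add node 7 parent=2 cost=10
8. q=(5,32) nearest=6 d=13 new=(5,23) → blocked by [5,8]×[19,29], reject
9. q=(0,36) nearest=6 d=17 new=(0,23) → add node 8 parent=6 cost=25
10. q=(1,36) nearest=8 d=13 new=(1,27) → blocked by [0,2]×[27,38], reject
11. q=(12,1) nearest=1 d=7 new=(9,1) → add node 9 parent=1 cost=8
12. q=(10,1) nearest=9 d=1 new=(10,1) → add node 10 parent=9 cost=9
13. q=(8,36) nearest=8 d=13 new=(4,27) → add node 11 parent=8 cost=29
14. q=(9,9) nearest=2 d=1 new=(9,9) → add node 12 parent=2 cost=9
15. q=(4,22) nearest=6 d=3 new=(4,22) → add node 13 parent=6 cost=24
16. q=(8,39) nearest=11 d=12 new=(8,31) → blocked by [5,8]×[19,29], reject
17. q=(12,43) nearest=11 d=16 new=(8,31) → blocked by [5,8]×[19,29], reject
18. q=(3,46) nearest=11 d=19 new=(3,31) → add node 14 parent=11 cost=33
19. q=(10,14) nearest=4 d=2 new=(10,14) → add node 15 parent=4 cost=16
20. q=(2,20) nearest=6 d=1 new=(2,20) → add node 16 parent=6 cost=22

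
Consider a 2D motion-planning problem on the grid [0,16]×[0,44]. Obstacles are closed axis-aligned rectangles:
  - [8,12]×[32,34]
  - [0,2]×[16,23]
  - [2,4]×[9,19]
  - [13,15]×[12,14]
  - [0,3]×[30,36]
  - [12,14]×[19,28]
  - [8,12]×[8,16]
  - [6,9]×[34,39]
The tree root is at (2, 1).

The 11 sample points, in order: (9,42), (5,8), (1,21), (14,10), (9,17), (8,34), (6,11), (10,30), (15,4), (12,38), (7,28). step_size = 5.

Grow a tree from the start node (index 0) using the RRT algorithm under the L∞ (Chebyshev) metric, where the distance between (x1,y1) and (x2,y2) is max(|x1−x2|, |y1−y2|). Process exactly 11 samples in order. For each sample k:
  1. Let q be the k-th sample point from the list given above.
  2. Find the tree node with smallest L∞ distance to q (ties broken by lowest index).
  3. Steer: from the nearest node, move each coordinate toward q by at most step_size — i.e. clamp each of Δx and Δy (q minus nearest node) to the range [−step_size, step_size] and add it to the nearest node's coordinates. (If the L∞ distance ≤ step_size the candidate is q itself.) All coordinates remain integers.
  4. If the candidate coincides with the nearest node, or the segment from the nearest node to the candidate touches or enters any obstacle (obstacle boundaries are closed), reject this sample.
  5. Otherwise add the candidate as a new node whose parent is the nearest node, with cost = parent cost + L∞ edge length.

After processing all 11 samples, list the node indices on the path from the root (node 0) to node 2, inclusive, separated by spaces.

Path: 0 1 2

1. q=(9,42) nearest=0 d=41 new=(7,6) → add node 1 parent=0 cost=5
2. q=(5,8) nearest=1 d=2 new=(5,8) → add node 2 parent=1 cost=7
3. q=(1,21) nearest=2 d=13 new=(1,13) → blocked by [2,4]×[9,19], reject
4. q=(14,10) nearest=1 d=7 new=(12,10) → blocked by [8,12]×[8,16], reject
5. q=(9,17) nearest=2 d=9 new=(9,13) → blocked by [8,12]×[8,16], reject
6. q=(8,34) nearest=2 d=26 new=(8,13) → blocked by [8,12]×[8,16], reject
7. q=(6,11) nearest=2 d=3 new=(6,11) → add node 3 parent=2 cost=10
8. q=(10,30) nearest=3 d=19 new=(10,16) → blocked by [8,12]×[8,16], reject
9. q=(15,4) nearest=1 d=8 new=(12,4) → add node 4 parent=1 cost=10
10. q=(12,38) nearest=3 d=27 new=(11,16) → blocked by [8,12]×[8,16], reject
11. q=(7,28) nearest=3 d=17 new=(7,16) → add node 5 parent=3 cost=15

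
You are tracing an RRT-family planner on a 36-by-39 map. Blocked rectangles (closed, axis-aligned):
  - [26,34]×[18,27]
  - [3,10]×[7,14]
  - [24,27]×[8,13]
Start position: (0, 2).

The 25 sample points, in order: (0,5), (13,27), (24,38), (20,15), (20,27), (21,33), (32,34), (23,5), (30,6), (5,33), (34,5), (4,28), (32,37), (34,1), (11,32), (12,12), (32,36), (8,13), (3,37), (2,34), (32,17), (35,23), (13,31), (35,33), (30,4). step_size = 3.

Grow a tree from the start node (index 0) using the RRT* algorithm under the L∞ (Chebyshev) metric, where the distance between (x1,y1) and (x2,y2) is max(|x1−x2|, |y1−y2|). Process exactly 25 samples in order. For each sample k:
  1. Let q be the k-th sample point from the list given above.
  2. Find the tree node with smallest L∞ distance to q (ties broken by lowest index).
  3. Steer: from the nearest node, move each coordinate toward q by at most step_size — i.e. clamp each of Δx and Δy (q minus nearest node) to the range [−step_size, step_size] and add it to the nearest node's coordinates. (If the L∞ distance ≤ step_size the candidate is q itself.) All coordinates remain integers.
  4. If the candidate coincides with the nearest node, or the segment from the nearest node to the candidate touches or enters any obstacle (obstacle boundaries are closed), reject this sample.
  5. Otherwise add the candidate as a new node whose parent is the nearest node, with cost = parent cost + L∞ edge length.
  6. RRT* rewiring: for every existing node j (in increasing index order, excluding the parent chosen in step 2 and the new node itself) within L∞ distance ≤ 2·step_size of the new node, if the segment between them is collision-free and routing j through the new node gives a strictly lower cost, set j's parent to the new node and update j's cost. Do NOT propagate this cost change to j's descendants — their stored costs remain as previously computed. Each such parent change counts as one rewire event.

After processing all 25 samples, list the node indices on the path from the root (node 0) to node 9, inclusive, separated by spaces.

1. q=(0,5) nearest=0 d=3 new=(0,5) → add node 1 parent=0 cost=3
2. q=(13,27) nearest=1 d=22 new=(3,8) → blocked by [3,10]×[7,14], reject
3. q=(24,38) nearest=1 d=33 new=(3,8) → blocked by [3,10]×[7,14], reject
4. q=(20,15) nearest=0 d=20 new=(3,5) → add node 2 parent=0 cost=3
5. q=(20,27) nearest=1 d=22 new=(3,8) → blocked by [3,10]×[7,14], reject
6. q=(21,33) nearest=1 d=28 new=(3,8) → blocked by [3,10]×[7,14], reject
7. q=(32,34) nearest=2 d=29 new=(6,8) → blocked by [3,10]×[7,14], reject
8. q=(23,5) nearest=2 d=20 new=(6,5) → add node 3 parent=2 cost=6
9. q=(30,6) nearest=3 d=24 new=(9,6) → add node 4 parent=3 cost=9
10. q=(5,33) nearest=4 d=27 new=(6,9) → blocked by [3,10]×[7,14], reject
11. q=(34,5) nearest=4 d=25 new=(12,5) → add node 5 parent=4 cost=12
12. q=(4,28) nearest=4 d=22 new=(6,9) → blocked by [3,10]×[7,14], reject
13. q=(32,37) nearest=4 d=31 new=(12,9) → blocked by [3,10]×[7,14], reject
14. q=(34,1) nearest=5 d=22 new=(15,2) → add node 6 parent=5 cost=15
15. q=(11,32) nearest=4 d=26 new=(11,9) → blocked by [3,10]×[7,14], reject
16. q=(12,12) nearest=4 d=6 new=(12,9) → blocked by [3,10]×[7,14], reject
17. q=(32,36) nearest=4 d=30 new=(12,9) → blocked by [3,10]×[7,14], reject
18. q=(8,13) nearest=4 d=7 new=(8,9) → blocked by [3,10]×[7,14], reject
19. q=(3,37) nearest=4 d=31 new=(6,9) → blocked by [3,10]×[7,14], reject
20. q=(2,34) nearest=4 d=28 new=(6,9) → blocked by [3,10]×[7,14], reject
21. q=(32,17) nearest=6 d=17 new=(18,5) → add node 7 parent=6 cost=18
22. q=(35,23) nearest=7 d=18 new=(21,8) → add node 8 parent=7 cost=21
23. q=(13,31) nearest=8 d=23 new=(18,11) → add node 9 parent=8 cost=24
24. q=(35,33) nearest=9 d=22 new=(21,14) → add node 10 parent=9 cost=27
25. q=(30,4) nearest=8 d=9 new=(24,5) → add node 11 parent=8 cost=24

Path: 0 2 3 4 5 6 7 8 9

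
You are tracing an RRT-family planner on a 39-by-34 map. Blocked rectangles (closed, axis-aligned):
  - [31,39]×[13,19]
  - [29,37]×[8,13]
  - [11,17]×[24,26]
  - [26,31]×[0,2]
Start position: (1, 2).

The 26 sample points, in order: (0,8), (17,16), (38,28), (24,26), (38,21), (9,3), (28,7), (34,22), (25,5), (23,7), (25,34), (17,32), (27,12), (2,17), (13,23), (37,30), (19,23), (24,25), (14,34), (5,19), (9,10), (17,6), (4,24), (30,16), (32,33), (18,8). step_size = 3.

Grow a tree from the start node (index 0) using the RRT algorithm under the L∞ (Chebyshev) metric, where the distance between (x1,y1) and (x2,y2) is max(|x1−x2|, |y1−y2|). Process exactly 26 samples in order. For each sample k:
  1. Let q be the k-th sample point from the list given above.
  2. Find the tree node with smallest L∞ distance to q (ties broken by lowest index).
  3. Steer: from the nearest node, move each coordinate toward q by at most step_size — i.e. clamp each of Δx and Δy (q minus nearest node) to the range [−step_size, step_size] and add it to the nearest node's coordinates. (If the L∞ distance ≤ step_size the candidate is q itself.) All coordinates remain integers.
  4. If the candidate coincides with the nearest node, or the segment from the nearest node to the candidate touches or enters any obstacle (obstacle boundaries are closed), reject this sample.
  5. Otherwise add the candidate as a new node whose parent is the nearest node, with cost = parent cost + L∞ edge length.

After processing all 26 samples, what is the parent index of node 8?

Parent of node 8: 7

1. q=(0,8) nearest=0 d=6 new=(0,5) → add node 1 parent=0 cost=3
2. q=(17,16) nearest=0 d=16 new=(4,5) → add node 2 parent=0 cost=3
3. q=(38,28) nearest=2 d=34 new=(7,8) → add node 3 parent=2 cost=6
4. q=(24,26) nearest=3 d=18 new=(10,11) → add node 4 parent=3 cost=9
5. q=(38,21) nearest=4 d=28 new=(13,14) → add node 5 parent=4 cost=12
6. q=(9,3) nearest=2 d=5 new=(7,3) → add node 6 parent=2 cost=6
7. q=(28,7) nearest=5 d=15 new=(16,11) → add node 7 parent=5 cost=15
8. q=(34,22) nearest=7 d=18 new=(19,14) → add node 8 parent=7 cost=18
9. q=(25,5) nearest=7 d=9 new=(19,8) → add node 9 parent=7 cost=18
10. q=(23,7) nearest=9 d=4 new=(22,7) → add node 10 parent=9 cost=21
11. q=(25,34) nearest=5 d=20 new=(16,17) → add node 11 parent=5 cost=15
12. q=(17,32) nearest=11 d=15 new=(17,20) → add node 12 parent=11 cost=18
13. q=(27,12) nearest=10 d=5 new=(25,10) → add node 13 parent=10 cost=24
14. q=(2,17) nearest=4 d=8 new=(7,14) → add node 14 parent=4 cost=12
15. q=(13,23) nearest=12 d=4 new=(14,23) → add node 15 parent=12 cost=21
16. q=(37,30) nearest=8 d=18 new=(22,17) → add node 16 parent=8 cost=21
17. q=(19,23) nearest=12 d=3 new=(19,23) → add node 17 parent=12 cost=21
18. q=(24,25) nearest=17 d=5 new=(22,25) → add node 18 parent=17 cost=24
19. q=(14,34) nearest=18 d=9 new=(19,28) → add node 19 parent=18 cost=27
20. q=(5,19) nearest=14 d=5 new=(5,17) → add node 20 parent=14 cost=15
21. q=(9,10) nearest=4 d=1 new=(9,10) → add node 21 parent=4 cost=10
22. q=(17,6) nearest=9 d=2 new=(17,6) → add node 22 parent=9 cost=20
23. q=(4,24) nearest=20 d=7 new=(4,20) → add node 23 parent=20 cost=18
24. q=(30,16) nearest=13 d=6 new=(28,13) → add node 24 parent=13 cost=27
25. q=(32,33) nearest=18 d=10 new=(25,28) → add node 25 parent=18 cost=27
26. q=(18,8) nearest=9 d=1 new=(18,8) → add node 26 parent=9 cost=19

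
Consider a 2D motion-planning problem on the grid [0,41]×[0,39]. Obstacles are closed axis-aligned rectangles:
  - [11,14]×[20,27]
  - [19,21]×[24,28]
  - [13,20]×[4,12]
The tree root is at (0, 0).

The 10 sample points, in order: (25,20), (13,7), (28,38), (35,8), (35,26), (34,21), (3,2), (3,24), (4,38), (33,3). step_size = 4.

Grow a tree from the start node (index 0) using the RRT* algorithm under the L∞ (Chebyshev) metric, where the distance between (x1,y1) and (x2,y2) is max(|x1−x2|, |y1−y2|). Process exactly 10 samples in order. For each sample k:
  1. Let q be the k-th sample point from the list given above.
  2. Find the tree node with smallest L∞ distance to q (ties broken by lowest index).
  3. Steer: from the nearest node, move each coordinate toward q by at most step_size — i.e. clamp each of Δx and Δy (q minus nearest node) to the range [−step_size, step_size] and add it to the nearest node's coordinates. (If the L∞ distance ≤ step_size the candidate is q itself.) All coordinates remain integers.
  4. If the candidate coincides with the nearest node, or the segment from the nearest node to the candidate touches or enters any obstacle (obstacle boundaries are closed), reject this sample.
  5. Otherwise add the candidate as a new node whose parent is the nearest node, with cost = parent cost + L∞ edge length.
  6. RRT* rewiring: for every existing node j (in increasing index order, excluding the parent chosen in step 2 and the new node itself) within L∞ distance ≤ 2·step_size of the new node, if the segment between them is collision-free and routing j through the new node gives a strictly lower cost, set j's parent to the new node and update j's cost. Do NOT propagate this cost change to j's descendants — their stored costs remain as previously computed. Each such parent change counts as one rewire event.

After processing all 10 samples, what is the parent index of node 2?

Parent of node 2: 1

1. q=(25,20) nearest=0 d=25 new=(4,4) → add node 1 parent=0 cost=4
2. q=(13,7) nearest=1 d=9 new=(8,7) → add node 2 parent=1 cost=8
3. q=(28,38) nearest=2 d=31 new=(12,11) → add node 3 parent=2 cost=12
4. q=(35,8) nearest=3 d=23 new=(16,8) → blocked by [13,20]×[4,12], reject
5. q=(35,26) nearest=3 d=23 new=(16,15) → blocked by [13,20]×[4,12], reject
6. q=(34,21) nearest=3 d=22 new=(16,15) → blocked by [13,20]×[4,12], reject
7. q=(3,2) nearest=1 d=2 new=(3,2) → add node 4 parent=1 cost=6
8. q=(3,24) nearest=3 d=13 new=(8,15) → add node 5 parent=3 cost=16
9. q=(4,38) nearest=5 d=23 new=(4,19) → add node 6 parent=5 cost=20
10. q=(33,3) nearest=3 d=21 new=(16,7) → blocked by [13,20]×[4,12], reject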